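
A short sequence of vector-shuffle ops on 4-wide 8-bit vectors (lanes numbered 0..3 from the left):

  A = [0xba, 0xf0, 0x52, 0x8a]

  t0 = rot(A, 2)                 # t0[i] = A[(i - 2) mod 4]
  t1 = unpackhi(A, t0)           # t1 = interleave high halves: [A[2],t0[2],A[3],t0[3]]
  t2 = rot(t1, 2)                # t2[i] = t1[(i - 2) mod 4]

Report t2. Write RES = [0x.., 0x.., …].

RES = [ 0x8a  0xf0  0x52  0xba ]

  t0: 52 8a ba f0
  t1: 52 ba 8a f0
  t2: 8a f0 52 ba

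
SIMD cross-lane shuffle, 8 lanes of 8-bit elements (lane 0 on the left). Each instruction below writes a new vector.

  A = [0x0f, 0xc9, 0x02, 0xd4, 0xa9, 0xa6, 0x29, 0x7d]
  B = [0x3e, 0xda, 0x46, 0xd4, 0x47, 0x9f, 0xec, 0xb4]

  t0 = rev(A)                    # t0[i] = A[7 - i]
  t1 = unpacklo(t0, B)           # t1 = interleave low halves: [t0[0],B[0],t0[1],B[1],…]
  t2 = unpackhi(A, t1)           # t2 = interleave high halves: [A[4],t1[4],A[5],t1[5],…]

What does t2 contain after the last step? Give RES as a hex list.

t0 = [0x7d, 0x29, 0xa6, 0xa9, 0xd4, 0x02, 0xc9, 0x0f]
t1 = [0x7d, 0x3e, 0x29, 0xda, 0xa6, 0x46, 0xa9, 0xd4]
t2 = [0xa9, 0xa6, 0xa6, 0x46, 0x29, 0xa9, 0x7d, 0xd4]

RES = [ 0xa9  0xa6  0xa6  0x46  0x29  0xa9  0x7d  0xd4 ]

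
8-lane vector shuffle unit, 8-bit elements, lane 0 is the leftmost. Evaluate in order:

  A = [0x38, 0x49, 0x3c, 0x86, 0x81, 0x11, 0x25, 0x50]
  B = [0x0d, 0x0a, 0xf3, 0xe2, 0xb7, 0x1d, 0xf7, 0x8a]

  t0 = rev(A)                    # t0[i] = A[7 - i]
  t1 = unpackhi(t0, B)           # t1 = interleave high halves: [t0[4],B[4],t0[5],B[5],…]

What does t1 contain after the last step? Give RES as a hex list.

RES = [0x86, 0xb7, 0x3c, 0x1d, 0x49, 0xf7, 0x38, 0x8a]

→ t0 |50|25|11|81|86|3c|49|38|
→ t1 |86|b7|3c|1d|49|f7|38|8a|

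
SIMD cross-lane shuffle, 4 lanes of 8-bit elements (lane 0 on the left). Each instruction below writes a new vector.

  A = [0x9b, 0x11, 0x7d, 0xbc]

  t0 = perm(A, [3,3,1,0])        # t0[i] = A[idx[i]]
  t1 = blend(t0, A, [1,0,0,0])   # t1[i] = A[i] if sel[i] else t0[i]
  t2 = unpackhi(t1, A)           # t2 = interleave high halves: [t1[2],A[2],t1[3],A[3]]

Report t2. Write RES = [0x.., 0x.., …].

  t0: bc bc 11 9b
  t1: 9b bc 11 9b
  t2: 11 7d 9b bc

RES = [ 0x11  0x7d  0x9b  0xbc ]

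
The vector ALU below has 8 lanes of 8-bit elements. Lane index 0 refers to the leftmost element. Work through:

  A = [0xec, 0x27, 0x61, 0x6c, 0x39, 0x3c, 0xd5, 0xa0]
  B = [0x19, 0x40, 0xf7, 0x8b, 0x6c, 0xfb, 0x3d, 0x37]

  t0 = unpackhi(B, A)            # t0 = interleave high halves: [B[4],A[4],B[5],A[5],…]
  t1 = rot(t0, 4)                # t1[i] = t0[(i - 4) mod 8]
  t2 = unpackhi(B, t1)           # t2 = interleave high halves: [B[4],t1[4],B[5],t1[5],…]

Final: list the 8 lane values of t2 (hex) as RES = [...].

→ t0 |6c|39|fb|3c|3d|d5|37|a0|
→ t1 |3d|d5|37|a0|6c|39|fb|3c|
→ t2 |6c|6c|fb|39|3d|fb|37|3c|

RES = [ 0x6c  0x6c  0xfb  0x39  0x3d  0xfb  0x37  0x3c ]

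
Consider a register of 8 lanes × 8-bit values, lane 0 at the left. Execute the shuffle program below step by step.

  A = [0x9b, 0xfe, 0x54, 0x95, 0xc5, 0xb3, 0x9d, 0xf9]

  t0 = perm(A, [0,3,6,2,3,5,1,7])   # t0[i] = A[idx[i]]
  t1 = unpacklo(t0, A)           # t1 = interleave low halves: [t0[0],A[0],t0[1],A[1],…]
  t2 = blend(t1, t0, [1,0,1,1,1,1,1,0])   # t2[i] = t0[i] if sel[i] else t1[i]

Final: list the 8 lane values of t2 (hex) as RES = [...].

→ t0 |9b|95|9d|54|95|b3|fe|f9|
→ t1 |9b|9b|95|fe|9d|54|54|95|
→ t2 |9b|9b|9d|54|95|b3|fe|95|

RES = [0x9b, 0x9b, 0x9d, 0x54, 0x95, 0xb3, 0xfe, 0x95]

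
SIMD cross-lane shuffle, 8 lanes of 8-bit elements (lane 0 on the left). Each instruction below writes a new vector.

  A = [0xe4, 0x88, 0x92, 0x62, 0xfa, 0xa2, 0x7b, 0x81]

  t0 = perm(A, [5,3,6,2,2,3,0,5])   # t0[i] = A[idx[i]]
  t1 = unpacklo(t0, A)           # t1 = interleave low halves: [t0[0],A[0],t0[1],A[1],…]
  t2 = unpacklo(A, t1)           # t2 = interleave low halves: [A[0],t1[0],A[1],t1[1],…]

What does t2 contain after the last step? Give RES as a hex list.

  t0: a2 62 7b 92 92 62 e4 a2
  t1: a2 e4 62 88 7b 92 92 62
  t2: e4 a2 88 e4 92 62 62 88

RES = [0xe4, 0xa2, 0x88, 0xe4, 0x92, 0x62, 0x62, 0x88]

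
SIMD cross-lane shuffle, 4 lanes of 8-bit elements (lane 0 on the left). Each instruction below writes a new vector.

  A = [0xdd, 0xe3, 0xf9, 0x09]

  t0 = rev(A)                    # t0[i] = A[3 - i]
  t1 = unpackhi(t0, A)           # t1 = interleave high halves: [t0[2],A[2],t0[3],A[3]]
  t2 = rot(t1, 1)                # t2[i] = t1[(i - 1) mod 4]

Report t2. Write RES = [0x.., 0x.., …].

→ t0 |09|f9|e3|dd|
→ t1 |e3|f9|dd|09|
→ t2 |09|e3|f9|dd|

RES = [0x09, 0xe3, 0xf9, 0xdd]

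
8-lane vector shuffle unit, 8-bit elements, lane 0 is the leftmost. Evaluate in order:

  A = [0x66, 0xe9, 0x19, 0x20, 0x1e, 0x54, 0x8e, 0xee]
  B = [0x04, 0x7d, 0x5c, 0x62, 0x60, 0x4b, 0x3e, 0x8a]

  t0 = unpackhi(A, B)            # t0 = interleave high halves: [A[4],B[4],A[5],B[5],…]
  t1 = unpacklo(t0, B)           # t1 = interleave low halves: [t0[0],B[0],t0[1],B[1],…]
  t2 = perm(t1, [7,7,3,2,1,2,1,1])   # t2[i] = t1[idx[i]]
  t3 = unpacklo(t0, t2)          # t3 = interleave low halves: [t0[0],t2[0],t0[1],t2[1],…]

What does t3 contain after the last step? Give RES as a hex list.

→ t0 |1e|60|54|4b|8e|3e|ee|8a|
→ t1 |1e|04|60|7d|54|5c|4b|62|
→ t2 |62|62|7d|60|04|60|04|04|
→ t3 |1e|62|60|62|54|7d|4b|60|

RES = [0x1e, 0x62, 0x60, 0x62, 0x54, 0x7d, 0x4b, 0x60]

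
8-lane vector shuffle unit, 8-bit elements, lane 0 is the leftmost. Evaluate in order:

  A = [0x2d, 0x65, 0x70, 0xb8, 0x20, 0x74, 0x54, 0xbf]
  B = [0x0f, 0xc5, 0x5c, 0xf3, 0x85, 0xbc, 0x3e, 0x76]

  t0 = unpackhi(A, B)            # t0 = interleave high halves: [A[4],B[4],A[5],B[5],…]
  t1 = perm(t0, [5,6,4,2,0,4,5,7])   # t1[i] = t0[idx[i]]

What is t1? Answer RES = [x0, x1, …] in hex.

t0 = [0x20, 0x85, 0x74, 0xbc, 0x54, 0x3e, 0xbf, 0x76]
t1 = [0x3e, 0xbf, 0x54, 0x74, 0x20, 0x54, 0x3e, 0x76]

RES = [ 0x3e  0xbf  0x54  0x74  0x20  0x54  0x3e  0x76 ]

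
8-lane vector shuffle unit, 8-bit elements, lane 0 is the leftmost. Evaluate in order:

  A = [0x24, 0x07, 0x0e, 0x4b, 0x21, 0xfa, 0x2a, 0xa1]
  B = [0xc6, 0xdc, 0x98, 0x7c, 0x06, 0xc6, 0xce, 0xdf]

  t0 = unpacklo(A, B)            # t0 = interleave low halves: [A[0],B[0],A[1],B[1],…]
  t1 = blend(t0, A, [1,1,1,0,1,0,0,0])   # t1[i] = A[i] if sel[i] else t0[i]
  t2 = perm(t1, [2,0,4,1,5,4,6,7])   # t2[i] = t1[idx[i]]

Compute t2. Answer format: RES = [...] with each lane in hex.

RES = [0x0e, 0x24, 0x21, 0x07, 0x98, 0x21, 0x4b, 0x7c]

t0 = [0x24, 0xc6, 0x07, 0xdc, 0x0e, 0x98, 0x4b, 0x7c]
t1 = [0x24, 0x07, 0x0e, 0xdc, 0x21, 0x98, 0x4b, 0x7c]
t2 = [0x0e, 0x24, 0x21, 0x07, 0x98, 0x21, 0x4b, 0x7c]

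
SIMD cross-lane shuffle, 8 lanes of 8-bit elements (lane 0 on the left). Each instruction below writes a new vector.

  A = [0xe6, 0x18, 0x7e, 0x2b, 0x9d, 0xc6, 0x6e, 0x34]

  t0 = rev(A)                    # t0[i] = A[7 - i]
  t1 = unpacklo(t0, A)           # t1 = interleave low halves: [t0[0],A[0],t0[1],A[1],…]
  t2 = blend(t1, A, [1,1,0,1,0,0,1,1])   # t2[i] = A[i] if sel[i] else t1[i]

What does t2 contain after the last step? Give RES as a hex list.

t0 = [0x34, 0x6e, 0xc6, 0x9d, 0x2b, 0x7e, 0x18, 0xe6]
t1 = [0x34, 0xe6, 0x6e, 0x18, 0xc6, 0x7e, 0x9d, 0x2b]
t2 = [0xe6, 0x18, 0x6e, 0x2b, 0xc6, 0x7e, 0x6e, 0x34]

RES = [0xe6, 0x18, 0x6e, 0x2b, 0xc6, 0x7e, 0x6e, 0x34]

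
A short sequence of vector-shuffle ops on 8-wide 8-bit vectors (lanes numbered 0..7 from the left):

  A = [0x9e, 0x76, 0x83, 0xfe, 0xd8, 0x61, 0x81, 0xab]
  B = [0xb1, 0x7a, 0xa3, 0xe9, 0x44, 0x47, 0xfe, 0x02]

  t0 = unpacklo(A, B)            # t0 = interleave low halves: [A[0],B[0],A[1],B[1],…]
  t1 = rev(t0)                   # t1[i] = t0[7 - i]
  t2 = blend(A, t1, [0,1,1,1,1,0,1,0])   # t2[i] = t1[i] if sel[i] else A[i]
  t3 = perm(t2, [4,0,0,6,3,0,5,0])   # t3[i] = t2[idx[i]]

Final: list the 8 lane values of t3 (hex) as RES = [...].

→ t0 |9e|b1|76|7a|83|a3|fe|e9|
→ t1 |e9|fe|a3|83|7a|76|b1|9e|
→ t2 |9e|fe|a3|83|7a|61|b1|ab|
→ t3 |7a|9e|9e|b1|83|9e|61|9e|

RES = [ 0x7a  0x9e  0x9e  0xb1  0x83  0x9e  0x61  0x9e ]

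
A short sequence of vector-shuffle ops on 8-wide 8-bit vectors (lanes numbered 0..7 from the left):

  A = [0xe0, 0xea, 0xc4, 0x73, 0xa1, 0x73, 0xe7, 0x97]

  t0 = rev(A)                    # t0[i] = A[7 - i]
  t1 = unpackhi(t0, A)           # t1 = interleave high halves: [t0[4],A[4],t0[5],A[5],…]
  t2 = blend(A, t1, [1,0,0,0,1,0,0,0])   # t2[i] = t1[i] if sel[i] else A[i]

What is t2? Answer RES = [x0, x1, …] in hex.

RES = [0x73, 0xea, 0xc4, 0x73, 0xea, 0x73, 0xe7, 0x97]

t0 = [0x97, 0xe7, 0x73, 0xa1, 0x73, 0xc4, 0xea, 0xe0]
t1 = [0x73, 0xa1, 0xc4, 0x73, 0xea, 0xe7, 0xe0, 0x97]
t2 = [0x73, 0xea, 0xc4, 0x73, 0xea, 0x73, 0xe7, 0x97]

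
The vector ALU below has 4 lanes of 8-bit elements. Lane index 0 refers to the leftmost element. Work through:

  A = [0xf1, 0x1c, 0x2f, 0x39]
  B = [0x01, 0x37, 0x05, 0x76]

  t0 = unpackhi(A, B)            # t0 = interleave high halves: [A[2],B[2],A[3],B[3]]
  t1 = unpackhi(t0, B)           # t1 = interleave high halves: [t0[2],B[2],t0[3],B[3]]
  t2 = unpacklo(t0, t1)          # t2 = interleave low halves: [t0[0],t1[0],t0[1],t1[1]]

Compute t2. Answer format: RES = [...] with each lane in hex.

RES = [0x2f, 0x39, 0x05, 0x05]

  t0: 2f 05 39 76
  t1: 39 05 76 76
  t2: 2f 39 05 05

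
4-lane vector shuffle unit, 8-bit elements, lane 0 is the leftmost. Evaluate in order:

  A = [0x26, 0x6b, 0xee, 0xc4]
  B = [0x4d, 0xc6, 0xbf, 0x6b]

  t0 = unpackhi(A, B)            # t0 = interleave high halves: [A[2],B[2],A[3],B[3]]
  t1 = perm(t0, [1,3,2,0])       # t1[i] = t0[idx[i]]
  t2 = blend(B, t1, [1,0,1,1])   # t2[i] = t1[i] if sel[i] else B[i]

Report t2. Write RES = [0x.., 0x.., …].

RES = [ 0xbf  0xc6  0xc4  0xee ]

→ t0 |ee|bf|c4|6b|
→ t1 |bf|6b|c4|ee|
→ t2 |bf|c6|c4|ee|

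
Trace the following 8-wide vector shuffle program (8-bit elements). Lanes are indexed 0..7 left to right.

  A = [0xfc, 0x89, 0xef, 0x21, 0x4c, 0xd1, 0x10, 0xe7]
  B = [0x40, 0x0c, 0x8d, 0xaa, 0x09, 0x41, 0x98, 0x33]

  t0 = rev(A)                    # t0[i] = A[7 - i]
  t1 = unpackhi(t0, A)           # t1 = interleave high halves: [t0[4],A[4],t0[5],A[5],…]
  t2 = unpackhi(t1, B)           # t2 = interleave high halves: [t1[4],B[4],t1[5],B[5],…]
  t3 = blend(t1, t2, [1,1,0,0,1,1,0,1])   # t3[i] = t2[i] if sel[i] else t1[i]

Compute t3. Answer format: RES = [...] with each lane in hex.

  t0: e7 10 d1 4c 21 ef 89 fc
  t1: 21 4c ef d1 89 10 fc e7
  t2: 89 09 10 41 fc 98 e7 33
  t3: 89 09 ef d1 fc 98 fc 33

RES = [ 0x89  0x09  0xef  0xd1  0xfc  0x98  0xfc  0x33 ]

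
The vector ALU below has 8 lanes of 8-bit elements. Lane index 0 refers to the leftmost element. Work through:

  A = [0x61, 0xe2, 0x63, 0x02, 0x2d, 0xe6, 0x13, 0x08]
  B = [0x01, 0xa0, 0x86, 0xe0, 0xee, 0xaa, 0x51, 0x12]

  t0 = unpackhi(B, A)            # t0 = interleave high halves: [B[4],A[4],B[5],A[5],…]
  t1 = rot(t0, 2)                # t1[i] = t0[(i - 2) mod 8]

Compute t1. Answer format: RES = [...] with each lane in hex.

t0 = [0xee, 0x2d, 0xaa, 0xe6, 0x51, 0x13, 0x12, 0x08]
t1 = [0x12, 0x08, 0xee, 0x2d, 0xaa, 0xe6, 0x51, 0x13]

RES = [ 0x12  0x08  0xee  0x2d  0xaa  0xe6  0x51  0x13 ]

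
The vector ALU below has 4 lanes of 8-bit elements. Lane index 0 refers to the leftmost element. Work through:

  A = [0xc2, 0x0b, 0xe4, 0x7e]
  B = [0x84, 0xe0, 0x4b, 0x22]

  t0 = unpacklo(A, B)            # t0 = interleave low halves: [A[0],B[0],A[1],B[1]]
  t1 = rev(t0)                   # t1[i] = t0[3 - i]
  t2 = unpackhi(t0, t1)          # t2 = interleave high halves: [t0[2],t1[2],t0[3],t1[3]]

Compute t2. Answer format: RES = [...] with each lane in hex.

RES = [ 0x0b  0x84  0xe0  0xc2 ]

  t0: c2 84 0b e0
  t1: e0 0b 84 c2
  t2: 0b 84 e0 c2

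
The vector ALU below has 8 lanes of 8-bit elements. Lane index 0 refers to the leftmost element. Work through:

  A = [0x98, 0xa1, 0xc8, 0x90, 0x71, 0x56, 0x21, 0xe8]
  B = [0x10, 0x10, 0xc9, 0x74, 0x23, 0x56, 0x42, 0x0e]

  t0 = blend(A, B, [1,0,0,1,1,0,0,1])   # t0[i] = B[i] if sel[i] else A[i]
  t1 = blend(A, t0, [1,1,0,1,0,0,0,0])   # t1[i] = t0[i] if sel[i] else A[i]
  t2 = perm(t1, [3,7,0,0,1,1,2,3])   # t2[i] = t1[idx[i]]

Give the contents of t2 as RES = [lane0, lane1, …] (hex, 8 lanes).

  t0: 10 a1 c8 74 23 56 21 0e
  t1: 10 a1 c8 74 71 56 21 e8
  t2: 74 e8 10 10 a1 a1 c8 74

RES = [0x74, 0xe8, 0x10, 0x10, 0xa1, 0xa1, 0xc8, 0x74]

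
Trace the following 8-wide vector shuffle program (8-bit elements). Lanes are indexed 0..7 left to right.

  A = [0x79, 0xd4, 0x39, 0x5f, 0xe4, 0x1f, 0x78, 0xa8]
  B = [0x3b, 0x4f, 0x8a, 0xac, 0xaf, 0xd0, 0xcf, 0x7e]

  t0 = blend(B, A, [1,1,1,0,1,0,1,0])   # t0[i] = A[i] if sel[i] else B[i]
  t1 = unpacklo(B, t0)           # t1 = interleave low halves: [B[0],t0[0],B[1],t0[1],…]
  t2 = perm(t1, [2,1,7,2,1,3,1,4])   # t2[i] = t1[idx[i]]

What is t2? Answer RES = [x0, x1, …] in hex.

RES = [0x4f, 0x79, 0xac, 0x4f, 0x79, 0xd4, 0x79, 0x8a]

t0 = [0x79, 0xd4, 0x39, 0xac, 0xe4, 0xd0, 0x78, 0x7e]
t1 = [0x3b, 0x79, 0x4f, 0xd4, 0x8a, 0x39, 0xac, 0xac]
t2 = [0x4f, 0x79, 0xac, 0x4f, 0x79, 0xd4, 0x79, 0x8a]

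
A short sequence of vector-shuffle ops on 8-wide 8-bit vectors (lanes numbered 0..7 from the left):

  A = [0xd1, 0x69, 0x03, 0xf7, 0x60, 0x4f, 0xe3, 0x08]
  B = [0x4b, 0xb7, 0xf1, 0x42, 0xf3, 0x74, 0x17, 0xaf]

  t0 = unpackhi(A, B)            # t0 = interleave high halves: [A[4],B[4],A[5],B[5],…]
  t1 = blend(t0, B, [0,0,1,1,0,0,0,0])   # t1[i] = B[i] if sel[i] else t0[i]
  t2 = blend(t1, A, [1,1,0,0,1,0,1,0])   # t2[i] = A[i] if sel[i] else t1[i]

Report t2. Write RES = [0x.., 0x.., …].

→ t0 |60|f3|4f|74|e3|17|08|af|
→ t1 |60|f3|f1|42|e3|17|08|af|
→ t2 |d1|69|f1|42|60|17|e3|af|

RES = [ 0xd1  0x69  0xf1  0x42  0x60  0x17  0xe3  0xaf ]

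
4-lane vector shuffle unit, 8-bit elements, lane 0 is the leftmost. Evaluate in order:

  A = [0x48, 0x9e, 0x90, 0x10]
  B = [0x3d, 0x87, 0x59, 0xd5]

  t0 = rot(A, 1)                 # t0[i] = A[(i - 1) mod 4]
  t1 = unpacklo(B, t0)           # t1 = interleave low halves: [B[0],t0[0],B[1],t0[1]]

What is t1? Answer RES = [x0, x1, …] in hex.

RES = [ 0x3d  0x10  0x87  0x48 ]

→ t0 |10|48|9e|90|
→ t1 |3d|10|87|48|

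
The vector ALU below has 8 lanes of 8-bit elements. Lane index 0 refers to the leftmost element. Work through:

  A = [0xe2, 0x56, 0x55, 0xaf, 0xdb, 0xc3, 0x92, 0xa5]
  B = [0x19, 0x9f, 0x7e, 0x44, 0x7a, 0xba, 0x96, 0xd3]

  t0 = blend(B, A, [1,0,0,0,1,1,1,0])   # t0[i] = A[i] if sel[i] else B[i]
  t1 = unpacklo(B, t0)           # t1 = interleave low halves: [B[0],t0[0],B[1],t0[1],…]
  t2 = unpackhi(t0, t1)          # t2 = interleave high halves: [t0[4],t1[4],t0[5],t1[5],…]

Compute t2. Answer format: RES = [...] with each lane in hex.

  t0: e2 9f 7e 44 db c3 92 d3
  t1: 19 e2 9f 9f 7e 7e 44 44
  t2: db 7e c3 7e 92 44 d3 44

RES = [ 0xdb  0x7e  0xc3  0x7e  0x92  0x44  0xd3  0x44 ]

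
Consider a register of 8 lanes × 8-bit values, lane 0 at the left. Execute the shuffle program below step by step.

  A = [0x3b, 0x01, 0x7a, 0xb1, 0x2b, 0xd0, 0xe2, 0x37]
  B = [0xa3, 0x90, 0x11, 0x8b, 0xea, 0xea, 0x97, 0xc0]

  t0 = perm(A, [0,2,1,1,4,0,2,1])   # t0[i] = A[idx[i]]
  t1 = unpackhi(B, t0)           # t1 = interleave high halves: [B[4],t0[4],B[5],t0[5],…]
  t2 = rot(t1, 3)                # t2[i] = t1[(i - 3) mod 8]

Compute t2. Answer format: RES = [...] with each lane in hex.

RES = [ 0x7a  0xc0  0x01  0xea  0x2b  0xea  0x3b  0x97 ]

  t0: 3b 7a 01 01 2b 3b 7a 01
  t1: ea 2b ea 3b 97 7a c0 01
  t2: 7a c0 01 ea 2b ea 3b 97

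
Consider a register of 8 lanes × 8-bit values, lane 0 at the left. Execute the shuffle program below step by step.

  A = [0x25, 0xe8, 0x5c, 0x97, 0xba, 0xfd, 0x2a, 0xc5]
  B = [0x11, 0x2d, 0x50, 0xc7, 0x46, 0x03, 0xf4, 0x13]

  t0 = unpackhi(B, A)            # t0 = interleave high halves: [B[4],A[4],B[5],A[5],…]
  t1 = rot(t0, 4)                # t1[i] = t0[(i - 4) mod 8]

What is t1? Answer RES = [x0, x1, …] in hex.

RES = [ 0xf4  0x2a  0x13  0xc5  0x46  0xba  0x03  0xfd ]

  t0: 46 ba 03 fd f4 2a 13 c5
  t1: f4 2a 13 c5 46 ba 03 fd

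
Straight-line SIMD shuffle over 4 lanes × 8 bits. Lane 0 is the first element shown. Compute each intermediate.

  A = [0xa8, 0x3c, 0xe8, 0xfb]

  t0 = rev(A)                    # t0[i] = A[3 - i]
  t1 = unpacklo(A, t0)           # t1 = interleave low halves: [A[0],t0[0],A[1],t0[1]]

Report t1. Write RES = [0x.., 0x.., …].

RES = [ 0xa8  0xfb  0x3c  0xe8 ]

  t0: fb e8 3c a8
  t1: a8 fb 3c e8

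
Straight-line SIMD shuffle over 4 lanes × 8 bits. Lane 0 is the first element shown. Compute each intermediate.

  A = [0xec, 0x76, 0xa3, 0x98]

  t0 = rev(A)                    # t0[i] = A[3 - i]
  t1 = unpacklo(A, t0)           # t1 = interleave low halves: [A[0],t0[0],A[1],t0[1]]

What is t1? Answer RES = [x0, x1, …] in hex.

RES = [0xec, 0x98, 0x76, 0xa3]

t0 = [0x98, 0xa3, 0x76, 0xec]
t1 = [0xec, 0x98, 0x76, 0xa3]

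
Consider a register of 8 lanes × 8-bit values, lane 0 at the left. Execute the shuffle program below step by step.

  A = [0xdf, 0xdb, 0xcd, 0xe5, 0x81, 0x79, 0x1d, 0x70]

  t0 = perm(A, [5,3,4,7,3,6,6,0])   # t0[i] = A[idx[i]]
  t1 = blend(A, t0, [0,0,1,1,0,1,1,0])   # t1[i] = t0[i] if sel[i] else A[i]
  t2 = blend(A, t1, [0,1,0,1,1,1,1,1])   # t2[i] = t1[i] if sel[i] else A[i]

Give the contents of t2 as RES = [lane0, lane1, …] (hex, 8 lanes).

RES = [ 0xdf  0xdb  0xcd  0x70  0x81  0x1d  0x1d  0x70 ]

→ t0 |79|e5|81|70|e5|1d|1d|df|
→ t1 |df|db|81|70|81|1d|1d|70|
→ t2 |df|db|cd|70|81|1d|1d|70|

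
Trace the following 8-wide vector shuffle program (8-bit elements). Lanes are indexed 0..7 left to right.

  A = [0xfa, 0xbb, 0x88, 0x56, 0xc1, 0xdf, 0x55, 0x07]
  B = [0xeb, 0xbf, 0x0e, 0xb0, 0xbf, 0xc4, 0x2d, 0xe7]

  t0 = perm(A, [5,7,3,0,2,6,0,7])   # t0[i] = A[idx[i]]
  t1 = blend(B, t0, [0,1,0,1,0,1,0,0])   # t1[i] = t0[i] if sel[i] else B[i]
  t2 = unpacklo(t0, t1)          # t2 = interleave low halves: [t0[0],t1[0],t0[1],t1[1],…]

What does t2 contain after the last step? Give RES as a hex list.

RES = [ 0xdf  0xeb  0x07  0x07  0x56  0x0e  0xfa  0xfa ]

→ t0 |df|07|56|fa|88|55|fa|07|
→ t1 |eb|07|0e|fa|bf|55|2d|e7|
→ t2 |df|eb|07|07|56|0e|fa|fa|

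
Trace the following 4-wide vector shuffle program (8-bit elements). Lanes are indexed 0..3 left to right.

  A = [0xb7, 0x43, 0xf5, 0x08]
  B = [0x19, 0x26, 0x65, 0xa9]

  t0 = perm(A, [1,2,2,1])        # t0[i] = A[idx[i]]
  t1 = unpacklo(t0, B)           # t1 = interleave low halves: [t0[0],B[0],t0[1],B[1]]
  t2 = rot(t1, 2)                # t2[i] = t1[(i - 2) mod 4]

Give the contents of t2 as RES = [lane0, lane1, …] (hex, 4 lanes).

RES = [0xf5, 0x26, 0x43, 0x19]

→ t0 |43|f5|f5|43|
→ t1 |43|19|f5|26|
→ t2 |f5|26|43|19|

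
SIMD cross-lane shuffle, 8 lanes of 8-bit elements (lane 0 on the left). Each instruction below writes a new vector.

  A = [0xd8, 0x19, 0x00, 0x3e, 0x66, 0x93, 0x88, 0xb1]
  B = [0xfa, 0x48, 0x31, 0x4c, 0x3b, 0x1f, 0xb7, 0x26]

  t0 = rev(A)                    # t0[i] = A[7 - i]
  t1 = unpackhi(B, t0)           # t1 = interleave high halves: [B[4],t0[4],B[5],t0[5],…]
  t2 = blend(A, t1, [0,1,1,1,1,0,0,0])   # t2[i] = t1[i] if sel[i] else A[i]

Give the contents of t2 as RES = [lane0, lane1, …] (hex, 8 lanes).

t0 = [0xb1, 0x88, 0x93, 0x66, 0x3e, 0x00, 0x19, 0xd8]
t1 = [0x3b, 0x3e, 0x1f, 0x00, 0xb7, 0x19, 0x26, 0xd8]
t2 = [0xd8, 0x3e, 0x1f, 0x00, 0xb7, 0x93, 0x88, 0xb1]

RES = [0xd8, 0x3e, 0x1f, 0x00, 0xb7, 0x93, 0x88, 0xb1]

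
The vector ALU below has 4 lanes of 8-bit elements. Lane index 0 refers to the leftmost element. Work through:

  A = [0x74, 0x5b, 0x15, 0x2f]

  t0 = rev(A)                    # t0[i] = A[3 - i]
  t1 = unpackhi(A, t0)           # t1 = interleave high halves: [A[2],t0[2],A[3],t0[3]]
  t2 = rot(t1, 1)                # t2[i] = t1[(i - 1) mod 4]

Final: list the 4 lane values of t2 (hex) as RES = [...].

RES = [ 0x74  0x15  0x5b  0x2f ]

t0 = [0x2f, 0x15, 0x5b, 0x74]
t1 = [0x15, 0x5b, 0x2f, 0x74]
t2 = [0x74, 0x15, 0x5b, 0x2f]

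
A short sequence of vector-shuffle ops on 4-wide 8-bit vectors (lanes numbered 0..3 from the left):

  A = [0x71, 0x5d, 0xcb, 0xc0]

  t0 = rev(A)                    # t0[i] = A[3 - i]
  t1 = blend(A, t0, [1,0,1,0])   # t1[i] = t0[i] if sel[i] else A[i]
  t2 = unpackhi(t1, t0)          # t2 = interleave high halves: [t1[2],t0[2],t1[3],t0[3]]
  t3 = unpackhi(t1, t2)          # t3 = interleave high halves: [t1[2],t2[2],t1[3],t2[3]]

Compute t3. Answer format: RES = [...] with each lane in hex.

t0 = [0xc0, 0xcb, 0x5d, 0x71]
t1 = [0xc0, 0x5d, 0x5d, 0xc0]
t2 = [0x5d, 0x5d, 0xc0, 0x71]
t3 = [0x5d, 0xc0, 0xc0, 0x71]

RES = [0x5d, 0xc0, 0xc0, 0x71]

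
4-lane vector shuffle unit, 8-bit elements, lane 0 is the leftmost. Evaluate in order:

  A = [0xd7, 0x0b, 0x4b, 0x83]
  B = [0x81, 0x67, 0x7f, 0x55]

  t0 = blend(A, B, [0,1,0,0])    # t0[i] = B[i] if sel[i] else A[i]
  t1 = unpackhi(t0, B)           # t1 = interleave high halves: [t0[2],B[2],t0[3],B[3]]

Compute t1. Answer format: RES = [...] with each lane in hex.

RES = [ 0x4b  0x7f  0x83  0x55 ]

t0 = [0xd7, 0x67, 0x4b, 0x83]
t1 = [0x4b, 0x7f, 0x83, 0x55]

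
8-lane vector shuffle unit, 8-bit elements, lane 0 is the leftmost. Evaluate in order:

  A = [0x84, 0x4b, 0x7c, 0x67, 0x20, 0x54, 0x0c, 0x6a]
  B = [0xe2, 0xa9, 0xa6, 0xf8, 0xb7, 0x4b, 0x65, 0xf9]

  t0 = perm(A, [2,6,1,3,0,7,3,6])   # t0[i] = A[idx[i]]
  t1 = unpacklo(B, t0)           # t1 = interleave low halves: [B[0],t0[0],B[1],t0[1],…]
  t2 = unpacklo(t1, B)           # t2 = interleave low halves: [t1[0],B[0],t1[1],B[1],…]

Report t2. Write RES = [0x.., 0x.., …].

RES = [0xe2, 0xe2, 0x7c, 0xa9, 0xa9, 0xa6, 0x0c, 0xf8]

→ t0 |7c|0c|4b|67|84|6a|67|0c|
→ t1 |e2|7c|a9|0c|a6|4b|f8|67|
→ t2 |e2|e2|7c|a9|a9|a6|0c|f8|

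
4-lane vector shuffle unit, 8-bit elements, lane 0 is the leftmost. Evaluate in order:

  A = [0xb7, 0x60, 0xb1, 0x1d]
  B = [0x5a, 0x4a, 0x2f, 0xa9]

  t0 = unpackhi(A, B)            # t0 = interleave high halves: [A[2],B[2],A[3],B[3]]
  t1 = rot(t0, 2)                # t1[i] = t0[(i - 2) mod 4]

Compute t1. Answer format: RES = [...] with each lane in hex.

→ t0 |b1|2f|1d|a9|
→ t1 |1d|a9|b1|2f|

RES = [ 0x1d  0xa9  0xb1  0x2f ]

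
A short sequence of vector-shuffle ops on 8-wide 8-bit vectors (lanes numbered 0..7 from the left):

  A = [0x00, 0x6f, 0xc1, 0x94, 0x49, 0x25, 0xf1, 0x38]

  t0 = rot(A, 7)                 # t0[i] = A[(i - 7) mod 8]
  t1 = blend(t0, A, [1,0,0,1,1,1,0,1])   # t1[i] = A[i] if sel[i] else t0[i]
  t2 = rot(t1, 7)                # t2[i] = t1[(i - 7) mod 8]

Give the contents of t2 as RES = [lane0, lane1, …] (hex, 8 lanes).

RES = [0xc1, 0x94, 0x94, 0x49, 0x25, 0x38, 0x38, 0x00]

  t0: 6f c1 94 49 25 f1 38 00
  t1: 00 c1 94 94 49 25 38 38
  t2: c1 94 94 49 25 38 38 00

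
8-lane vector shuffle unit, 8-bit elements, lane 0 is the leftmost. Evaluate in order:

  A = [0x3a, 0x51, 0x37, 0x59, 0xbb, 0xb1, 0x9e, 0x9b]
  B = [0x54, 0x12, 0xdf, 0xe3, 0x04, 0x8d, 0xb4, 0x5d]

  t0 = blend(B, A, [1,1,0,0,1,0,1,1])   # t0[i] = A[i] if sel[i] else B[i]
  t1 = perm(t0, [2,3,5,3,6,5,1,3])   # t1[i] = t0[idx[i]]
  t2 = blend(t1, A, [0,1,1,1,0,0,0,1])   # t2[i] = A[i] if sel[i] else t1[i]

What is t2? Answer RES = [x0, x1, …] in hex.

RES = [0xdf, 0x51, 0x37, 0x59, 0x9e, 0x8d, 0x51, 0x9b]

  t0: 3a 51 df e3 bb 8d 9e 9b
  t1: df e3 8d e3 9e 8d 51 e3
  t2: df 51 37 59 9e 8d 51 9b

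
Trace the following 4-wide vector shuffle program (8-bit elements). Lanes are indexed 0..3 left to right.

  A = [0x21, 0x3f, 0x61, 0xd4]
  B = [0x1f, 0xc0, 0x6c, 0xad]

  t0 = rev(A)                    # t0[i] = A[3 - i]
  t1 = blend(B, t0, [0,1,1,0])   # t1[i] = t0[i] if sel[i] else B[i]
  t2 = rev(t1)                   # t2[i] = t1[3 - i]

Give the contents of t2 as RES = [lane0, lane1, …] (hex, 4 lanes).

RES = [ 0xad  0x3f  0x61  0x1f ]

→ t0 |d4|61|3f|21|
→ t1 |1f|61|3f|ad|
→ t2 |ad|3f|61|1f|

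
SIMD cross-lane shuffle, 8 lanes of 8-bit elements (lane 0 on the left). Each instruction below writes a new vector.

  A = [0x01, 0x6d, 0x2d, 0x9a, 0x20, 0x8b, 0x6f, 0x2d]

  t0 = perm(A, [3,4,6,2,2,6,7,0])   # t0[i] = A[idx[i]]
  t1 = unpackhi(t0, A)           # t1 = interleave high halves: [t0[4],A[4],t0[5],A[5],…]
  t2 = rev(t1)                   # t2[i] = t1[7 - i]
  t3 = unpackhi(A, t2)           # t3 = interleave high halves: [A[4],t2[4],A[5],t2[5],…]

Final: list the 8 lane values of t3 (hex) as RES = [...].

RES = [0x20, 0x8b, 0x8b, 0x6f, 0x6f, 0x20, 0x2d, 0x2d]

  t0: 9a 20 6f 2d 2d 6f 2d 01
  t1: 2d 20 6f 8b 2d 6f 01 2d
  t2: 2d 01 6f 2d 8b 6f 20 2d
  t3: 20 8b 8b 6f 6f 20 2d 2d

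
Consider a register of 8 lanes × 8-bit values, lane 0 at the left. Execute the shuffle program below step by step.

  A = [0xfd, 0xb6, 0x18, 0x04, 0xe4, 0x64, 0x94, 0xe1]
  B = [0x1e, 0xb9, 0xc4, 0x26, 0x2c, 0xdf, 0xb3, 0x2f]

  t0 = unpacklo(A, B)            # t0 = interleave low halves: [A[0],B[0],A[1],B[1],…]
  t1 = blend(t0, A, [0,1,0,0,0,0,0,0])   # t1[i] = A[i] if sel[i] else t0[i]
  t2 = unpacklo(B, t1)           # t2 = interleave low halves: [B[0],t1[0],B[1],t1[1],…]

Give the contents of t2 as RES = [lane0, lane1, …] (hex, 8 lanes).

RES = [ 0x1e  0xfd  0xb9  0xb6  0xc4  0xb6  0x26  0xb9 ]

→ t0 |fd|1e|b6|b9|18|c4|04|26|
→ t1 |fd|b6|b6|b9|18|c4|04|26|
→ t2 |1e|fd|b9|b6|c4|b6|26|b9|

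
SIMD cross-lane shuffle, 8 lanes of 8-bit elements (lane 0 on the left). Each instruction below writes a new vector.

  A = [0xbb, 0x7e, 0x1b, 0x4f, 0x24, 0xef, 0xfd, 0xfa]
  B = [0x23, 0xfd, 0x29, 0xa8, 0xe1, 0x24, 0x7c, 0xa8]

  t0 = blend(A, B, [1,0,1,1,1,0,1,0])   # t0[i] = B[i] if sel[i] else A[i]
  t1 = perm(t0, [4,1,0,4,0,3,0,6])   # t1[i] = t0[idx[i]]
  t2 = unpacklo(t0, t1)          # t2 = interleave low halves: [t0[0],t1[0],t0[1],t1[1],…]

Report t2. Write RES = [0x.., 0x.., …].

RES = [0x23, 0xe1, 0x7e, 0x7e, 0x29, 0x23, 0xa8, 0xe1]

→ t0 |23|7e|29|a8|e1|ef|7c|fa|
→ t1 |e1|7e|23|e1|23|a8|23|7c|
→ t2 |23|e1|7e|7e|29|23|a8|e1|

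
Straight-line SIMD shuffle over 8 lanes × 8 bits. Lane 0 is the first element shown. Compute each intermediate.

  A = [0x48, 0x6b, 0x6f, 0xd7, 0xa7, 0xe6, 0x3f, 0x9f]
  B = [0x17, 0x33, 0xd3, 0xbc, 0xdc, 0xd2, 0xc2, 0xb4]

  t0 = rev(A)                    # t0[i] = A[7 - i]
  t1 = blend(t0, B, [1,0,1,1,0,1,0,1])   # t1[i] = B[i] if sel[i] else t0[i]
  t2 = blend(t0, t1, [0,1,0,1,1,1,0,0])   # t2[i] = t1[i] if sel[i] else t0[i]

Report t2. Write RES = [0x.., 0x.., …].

t0 = [0x9f, 0x3f, 0xe6, 0xa7, 0xd7, 0x6f, 0x6b, 0x48]
t1 = [0x17, 0x3f, 0xd3, 0xbc, 0xd7, 0xd2, 0x6b, 0xb4]
t2 = [0x9f, 0x3f, 0xe6, 0xbc, 0xd7, 0xd2, 0x6b, 0x48]

RES = [0x9f, 0x3f, 0xe6, 0xbc, 0xd7, 0xd2, 0x6b, 0x48]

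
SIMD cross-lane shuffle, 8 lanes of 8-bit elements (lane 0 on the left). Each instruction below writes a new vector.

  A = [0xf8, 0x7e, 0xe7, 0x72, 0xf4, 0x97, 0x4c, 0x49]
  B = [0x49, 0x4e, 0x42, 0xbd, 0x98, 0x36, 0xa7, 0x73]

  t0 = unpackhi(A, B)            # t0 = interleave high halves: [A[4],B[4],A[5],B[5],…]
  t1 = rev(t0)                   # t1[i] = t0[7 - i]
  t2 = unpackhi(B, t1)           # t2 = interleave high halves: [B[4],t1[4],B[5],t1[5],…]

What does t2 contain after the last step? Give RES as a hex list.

RES = [ 0x98  0x36  0x36  0x97  0xa7  0x98  0x73  0xf4 ]

→ t0 |f4|98|97|36|4c|a7|49|73|
→ t1 |73|49|a7|4c|36|97|98|f4|
→ t2 |98|36|36|97|a7|98|73|f4|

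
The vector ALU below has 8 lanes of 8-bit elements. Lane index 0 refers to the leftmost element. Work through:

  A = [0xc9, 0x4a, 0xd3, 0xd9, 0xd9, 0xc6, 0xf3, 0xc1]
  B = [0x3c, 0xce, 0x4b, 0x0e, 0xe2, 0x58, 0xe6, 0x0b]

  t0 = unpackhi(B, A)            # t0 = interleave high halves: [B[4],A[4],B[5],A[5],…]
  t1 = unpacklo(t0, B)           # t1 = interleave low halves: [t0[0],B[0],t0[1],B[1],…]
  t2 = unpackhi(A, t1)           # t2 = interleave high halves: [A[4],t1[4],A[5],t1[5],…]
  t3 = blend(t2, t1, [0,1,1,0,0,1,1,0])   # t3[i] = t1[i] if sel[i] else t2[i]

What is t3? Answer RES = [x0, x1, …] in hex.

→ t0 |e2|d9|58|c6|e6|f3|0b|c1|
→ t1 |e2|3c|d9|ce|58|4b|c6|0e|
→ t2 |d9|58|c6|4b|f3|c6|c1|0e|
→ t3 |d9|3c|d9|4b|f3|4b|c6|0e|

RES = [0xd9, 0x3c, 0xd9, 0x4b, 0xf3, 0x4b, 0xc6, 0x0e]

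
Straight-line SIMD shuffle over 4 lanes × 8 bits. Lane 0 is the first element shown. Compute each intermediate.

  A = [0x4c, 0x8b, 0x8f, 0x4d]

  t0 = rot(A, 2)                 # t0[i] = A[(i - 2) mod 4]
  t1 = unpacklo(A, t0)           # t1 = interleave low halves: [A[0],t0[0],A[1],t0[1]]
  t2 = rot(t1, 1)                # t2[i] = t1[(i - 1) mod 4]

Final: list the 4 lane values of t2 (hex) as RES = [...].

→ t0 |8f|4d|4c|8b|
→ t1 |4c|8f|8b|4d|
→ t2 |4d|4c|8f|8b|

RES = [ 0x4d  0x4c  0x8f  0x8b ]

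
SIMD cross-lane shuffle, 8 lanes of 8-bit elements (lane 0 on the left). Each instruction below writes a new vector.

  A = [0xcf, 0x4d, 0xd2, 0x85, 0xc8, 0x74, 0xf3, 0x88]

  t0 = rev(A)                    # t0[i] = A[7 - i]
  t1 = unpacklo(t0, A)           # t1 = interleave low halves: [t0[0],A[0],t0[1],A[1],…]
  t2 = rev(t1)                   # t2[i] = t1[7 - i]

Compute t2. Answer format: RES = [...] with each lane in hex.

RES = [0x85, 0xc8, 0xd2, 0x74, 0x4d, 0xf3, 0xcf, 0x88]

t0 = [0x88, 0xf3, 0x74, 0xc8, 0x85, 0xd2, 0x4d, 0xcf]
t1 = [0x88, 0xcf, 0xf3, 0x4d, 0x74, 0xd2, 0xc8, 0x85]
t2 = [0x85, 0xc8, 0xd2, 0x74, 0x4d, 0xf3, 0xcf, 0x88]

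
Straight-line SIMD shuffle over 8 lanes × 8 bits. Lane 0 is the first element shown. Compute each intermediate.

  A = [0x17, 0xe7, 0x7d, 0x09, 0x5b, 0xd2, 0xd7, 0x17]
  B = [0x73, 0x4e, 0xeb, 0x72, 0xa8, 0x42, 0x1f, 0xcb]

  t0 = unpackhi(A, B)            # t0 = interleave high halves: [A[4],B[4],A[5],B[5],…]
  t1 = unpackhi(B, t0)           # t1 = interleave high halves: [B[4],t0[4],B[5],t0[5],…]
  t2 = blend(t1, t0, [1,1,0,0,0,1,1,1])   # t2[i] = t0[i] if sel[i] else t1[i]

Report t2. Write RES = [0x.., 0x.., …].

RES = [ 0x5b  0xa8  0x42  0x1f  0x1f  0x1f  0x17  0xcb ]

  t0: 5b a8 d2 42 d7 1f 17 cb
  t1: a8 d7 42 1f 1f 17 cb cb
  t2: 5b a8 42 1f 1f 1f 17 cb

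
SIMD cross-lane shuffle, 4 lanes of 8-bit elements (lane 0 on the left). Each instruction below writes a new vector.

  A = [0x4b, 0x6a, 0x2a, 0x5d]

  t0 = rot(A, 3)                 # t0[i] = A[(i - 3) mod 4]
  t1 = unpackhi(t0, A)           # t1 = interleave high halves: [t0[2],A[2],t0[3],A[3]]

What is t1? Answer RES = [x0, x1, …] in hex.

→ t0 |6a|2a|5d|4b|
→ t1 |5d|2a|4b|5d|

RES = [0x5d, 0x2a, 0x4b, 0x5d]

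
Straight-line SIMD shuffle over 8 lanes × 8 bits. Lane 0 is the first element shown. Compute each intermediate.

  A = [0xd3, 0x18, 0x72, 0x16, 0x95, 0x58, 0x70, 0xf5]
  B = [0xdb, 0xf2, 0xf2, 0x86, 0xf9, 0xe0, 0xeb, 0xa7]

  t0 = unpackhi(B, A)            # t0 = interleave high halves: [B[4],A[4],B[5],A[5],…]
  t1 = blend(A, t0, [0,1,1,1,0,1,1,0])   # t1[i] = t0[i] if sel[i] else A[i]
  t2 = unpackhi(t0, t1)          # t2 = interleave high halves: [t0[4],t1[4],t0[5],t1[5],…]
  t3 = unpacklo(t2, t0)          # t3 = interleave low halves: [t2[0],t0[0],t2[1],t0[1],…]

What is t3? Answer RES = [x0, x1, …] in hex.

  t0: f9 95 e0 58 eb 70 a7 f5
  t1: d3 95 e0 58 95 70 a7 f5
  t2: eb 95 70 70 a7 a7 f5 f5
  t3: eb f9 95 95 70 e0 70 58

RES = [ 0xeb  0xf9  0x95  0x95  0x70  0xe0  0x70  0x58 ]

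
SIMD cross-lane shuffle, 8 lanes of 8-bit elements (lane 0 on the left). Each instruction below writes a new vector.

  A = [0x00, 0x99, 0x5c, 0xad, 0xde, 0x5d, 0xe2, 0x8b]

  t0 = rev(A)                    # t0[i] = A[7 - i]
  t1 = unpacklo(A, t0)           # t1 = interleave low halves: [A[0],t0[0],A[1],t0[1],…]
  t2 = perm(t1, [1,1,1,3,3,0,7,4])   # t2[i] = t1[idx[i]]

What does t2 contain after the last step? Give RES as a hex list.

  t0: 8b e2 5d de ad 5c 99 00
  t1: 00 8b 99 e2 5c 5d ad de
  t2: 8b 8b 8b e2 e2 00 de 5c

RES = [0x8b, 0x8b, 0x8b, 0xe2, 0xe2, 0x00, 0xde, 0x5c]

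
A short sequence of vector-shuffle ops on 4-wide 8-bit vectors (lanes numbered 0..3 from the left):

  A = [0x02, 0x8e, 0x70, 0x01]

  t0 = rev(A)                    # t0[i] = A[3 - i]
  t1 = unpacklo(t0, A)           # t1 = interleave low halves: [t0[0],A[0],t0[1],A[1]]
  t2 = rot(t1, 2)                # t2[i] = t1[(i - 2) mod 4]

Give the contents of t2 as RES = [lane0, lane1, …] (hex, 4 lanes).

  t0: 01 70 8e 02
  t1: 01 02 70 8e
  t2: 70 8e 01 02

RES = [0x70, 0x8e, 0x01, 0x02]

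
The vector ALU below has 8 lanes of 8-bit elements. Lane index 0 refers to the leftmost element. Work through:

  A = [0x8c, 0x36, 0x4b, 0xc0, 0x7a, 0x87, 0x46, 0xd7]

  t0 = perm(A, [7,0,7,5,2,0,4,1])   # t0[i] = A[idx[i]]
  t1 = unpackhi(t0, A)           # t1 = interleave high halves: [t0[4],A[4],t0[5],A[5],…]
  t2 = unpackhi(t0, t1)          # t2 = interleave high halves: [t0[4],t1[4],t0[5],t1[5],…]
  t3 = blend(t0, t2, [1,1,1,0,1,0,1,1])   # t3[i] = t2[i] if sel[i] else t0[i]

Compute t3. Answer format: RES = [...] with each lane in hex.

RES = [0x4b, 0x7a, 0x8c, 0x87, 0x7a, 0x8c, 0x36, 0xd7]

  t0: d7 8c d7 87 4b 8c 7a 36
  t1: 4b 7a 8c 87 7a 46 36 d7
  t2: 4b 7a 8c 46 7a 36 36 d7
  t3: 4b 7a 8c 87 7a 8c 36 d7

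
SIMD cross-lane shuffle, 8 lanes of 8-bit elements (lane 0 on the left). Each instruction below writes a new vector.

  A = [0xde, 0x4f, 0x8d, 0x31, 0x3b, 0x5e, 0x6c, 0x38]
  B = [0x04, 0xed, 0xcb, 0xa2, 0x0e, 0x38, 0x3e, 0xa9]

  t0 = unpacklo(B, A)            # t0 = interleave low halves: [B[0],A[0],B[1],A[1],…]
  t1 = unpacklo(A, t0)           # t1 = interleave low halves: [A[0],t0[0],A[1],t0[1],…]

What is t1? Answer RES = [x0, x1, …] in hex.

RES = [0xde, 0x04, 0x4f, 0xde, 0x8d, 0xed, 0x31, 0x4f]

  t0: 04 de ed 4f cb 8d a2 31
  t1: de 04 4f de 8d ed 31 4f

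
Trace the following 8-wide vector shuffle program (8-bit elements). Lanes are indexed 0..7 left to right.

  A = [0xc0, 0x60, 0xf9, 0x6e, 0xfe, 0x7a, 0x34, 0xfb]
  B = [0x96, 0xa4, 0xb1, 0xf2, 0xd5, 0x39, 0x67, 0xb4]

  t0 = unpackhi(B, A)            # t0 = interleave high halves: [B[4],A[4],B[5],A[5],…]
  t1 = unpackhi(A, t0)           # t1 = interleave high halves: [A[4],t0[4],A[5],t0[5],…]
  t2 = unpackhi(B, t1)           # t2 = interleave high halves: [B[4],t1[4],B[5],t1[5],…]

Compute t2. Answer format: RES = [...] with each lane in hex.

RES = [ 0xd5  0x34  0x39  0xb4  0x67  0xfb  0xb4  0xfb ]

  t0: d5 fe 39 7a 67 34 b4 fb
  t1: fe 67 7a 34 34 b4 fb fb
  t2: d5 34 39 b4 67 fb b4 fb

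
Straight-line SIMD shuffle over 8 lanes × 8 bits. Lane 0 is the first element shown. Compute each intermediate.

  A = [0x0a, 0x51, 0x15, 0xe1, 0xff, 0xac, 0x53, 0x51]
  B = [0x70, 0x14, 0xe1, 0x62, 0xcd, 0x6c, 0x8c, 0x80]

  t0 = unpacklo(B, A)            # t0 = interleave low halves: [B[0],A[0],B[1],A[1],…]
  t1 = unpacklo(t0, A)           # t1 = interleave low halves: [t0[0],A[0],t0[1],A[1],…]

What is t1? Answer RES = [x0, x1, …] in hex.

RES = [0x70, 0x0a, 0x0a, 0x51, 0x14, 0x15, 0x51, 0xe1]

→ t0 |70|0a|14|51|e1|15|62|e1|
→ t1 |70|0a|0a|51|14|15|51|e1|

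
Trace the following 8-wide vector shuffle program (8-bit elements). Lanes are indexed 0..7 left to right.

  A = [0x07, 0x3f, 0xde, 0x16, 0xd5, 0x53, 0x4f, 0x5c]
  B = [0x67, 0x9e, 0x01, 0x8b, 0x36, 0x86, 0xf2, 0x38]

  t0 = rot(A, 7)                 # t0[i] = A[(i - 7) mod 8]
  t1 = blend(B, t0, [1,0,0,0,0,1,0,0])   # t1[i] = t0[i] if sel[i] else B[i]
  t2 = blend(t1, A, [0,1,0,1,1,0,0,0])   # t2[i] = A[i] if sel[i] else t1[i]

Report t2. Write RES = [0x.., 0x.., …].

RES = [ 0x3f  0x3f  0x01  0x16  0xd5  0x4f  0xf2  0x38 ]

t0 = [0x3f, 0xde, 0x16, 0xd5, 0x53, 0x4f, 0x5c, 0x07]
t1 = [0x3f, 0x9e, 0x01, 0x8b, 0x36, 0x4f, 0xf2, 0x38]
t2 = [0x3f, 0x3f, 0x01, 0x16, 0xd5, 0x4f, 0xf2, 0x38]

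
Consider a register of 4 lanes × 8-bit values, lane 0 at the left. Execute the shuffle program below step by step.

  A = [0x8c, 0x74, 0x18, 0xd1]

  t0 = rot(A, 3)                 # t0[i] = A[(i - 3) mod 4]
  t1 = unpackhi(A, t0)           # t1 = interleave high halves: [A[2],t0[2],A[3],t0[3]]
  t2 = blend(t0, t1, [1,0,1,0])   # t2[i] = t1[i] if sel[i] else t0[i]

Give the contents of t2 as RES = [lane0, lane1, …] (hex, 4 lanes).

t0 = [0x74, 0x18, 0xd1, 0x8c]
t1 = [0x18, 0xd1, 0xd1, 0x8c]
t2 = [0x18, 0x18, 0xd1, 0x8c]

RES = [0x18, 0x18, 0xd1, 0x8c]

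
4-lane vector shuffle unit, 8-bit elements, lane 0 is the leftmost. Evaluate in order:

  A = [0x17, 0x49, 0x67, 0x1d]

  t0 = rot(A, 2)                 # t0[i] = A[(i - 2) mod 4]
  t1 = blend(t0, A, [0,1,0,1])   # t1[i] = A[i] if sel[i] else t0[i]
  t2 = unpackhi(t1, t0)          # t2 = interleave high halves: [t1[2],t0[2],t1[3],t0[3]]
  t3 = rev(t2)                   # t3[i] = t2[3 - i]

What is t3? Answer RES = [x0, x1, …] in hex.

→ t0 |67|1d|17|49|
→ t1 |67|49|17|1d|
→ t2 |17|17|1d|49|
→ t3 |49|1d|17|17|

RES = [0x49, 0x1d, 0x17, 0x17]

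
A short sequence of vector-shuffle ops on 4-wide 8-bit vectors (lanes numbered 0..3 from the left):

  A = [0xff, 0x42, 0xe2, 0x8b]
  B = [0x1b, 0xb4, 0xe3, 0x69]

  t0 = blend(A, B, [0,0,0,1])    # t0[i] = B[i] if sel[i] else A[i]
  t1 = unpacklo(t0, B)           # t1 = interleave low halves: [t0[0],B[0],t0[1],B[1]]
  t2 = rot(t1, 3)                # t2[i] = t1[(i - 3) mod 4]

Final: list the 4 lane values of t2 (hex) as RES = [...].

RES = [ 0x1b  0x42  0xb4  0xff ]

→ t0 |ff|42|e2|69|
→ t1 |ff|1b|42|b4|
→ t2 |1b|42|b4|ff|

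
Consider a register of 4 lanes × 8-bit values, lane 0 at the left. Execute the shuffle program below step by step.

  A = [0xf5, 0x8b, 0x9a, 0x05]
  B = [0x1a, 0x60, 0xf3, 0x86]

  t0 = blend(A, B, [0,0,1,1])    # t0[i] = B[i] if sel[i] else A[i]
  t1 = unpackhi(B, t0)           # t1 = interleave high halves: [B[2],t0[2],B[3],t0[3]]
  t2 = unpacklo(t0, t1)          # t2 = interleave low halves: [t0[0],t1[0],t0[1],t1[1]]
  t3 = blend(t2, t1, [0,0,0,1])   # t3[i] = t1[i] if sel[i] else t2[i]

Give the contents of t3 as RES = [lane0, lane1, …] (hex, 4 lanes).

RES = [ 0xf5  0xf3  0x8b  0x86 ]

t0 = [0xf5, 0x8b, 0xf3, 0x86]
t1 = [0xf3, 0xf3, 0x86, 0x86]
t2 = [0xf5, 0xf3, 0x8b, 0xf3]
t3 = [0xf5, 0xf3, 0x8b, 0x86]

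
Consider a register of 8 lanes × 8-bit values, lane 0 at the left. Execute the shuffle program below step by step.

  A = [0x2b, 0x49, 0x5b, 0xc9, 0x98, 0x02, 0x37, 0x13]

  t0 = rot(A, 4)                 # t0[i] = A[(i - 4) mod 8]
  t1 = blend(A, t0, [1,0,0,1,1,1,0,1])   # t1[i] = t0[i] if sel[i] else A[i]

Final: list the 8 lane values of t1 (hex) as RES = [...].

RES = [0x98, 0x49, 0x5b, 0x13, 0x2b, 0x49, 0x37, 0xc9]

  t0: 98 02 37 13 2b 49 5b c9
  t1: 98 49 5b 13 2b 49 37 c9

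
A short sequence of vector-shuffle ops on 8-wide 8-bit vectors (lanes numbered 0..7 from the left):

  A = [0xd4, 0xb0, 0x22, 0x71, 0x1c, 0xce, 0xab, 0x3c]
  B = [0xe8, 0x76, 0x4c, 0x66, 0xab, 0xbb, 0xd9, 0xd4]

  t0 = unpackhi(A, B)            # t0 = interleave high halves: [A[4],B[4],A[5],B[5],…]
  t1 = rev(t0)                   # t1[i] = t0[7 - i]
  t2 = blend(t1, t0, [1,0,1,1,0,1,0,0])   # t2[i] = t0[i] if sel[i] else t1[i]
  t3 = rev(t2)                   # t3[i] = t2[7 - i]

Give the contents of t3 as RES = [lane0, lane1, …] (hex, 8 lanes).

→ t0 |1c|ab|ce|bb|ab|d9|3c|d4|
→ t1 |d4|3c|d9|ab|bb|ce|ab|1c|
→ t2 |1c|3c|ce|bb|bb|d9|ab|1c|
→ t3 |1c|ab|d9|bb|bb|ce|3c|1c|

RES = [ 0x1c  0xab  0xd9  0xbb  0xbb  0xce  0x3c  0x1c ]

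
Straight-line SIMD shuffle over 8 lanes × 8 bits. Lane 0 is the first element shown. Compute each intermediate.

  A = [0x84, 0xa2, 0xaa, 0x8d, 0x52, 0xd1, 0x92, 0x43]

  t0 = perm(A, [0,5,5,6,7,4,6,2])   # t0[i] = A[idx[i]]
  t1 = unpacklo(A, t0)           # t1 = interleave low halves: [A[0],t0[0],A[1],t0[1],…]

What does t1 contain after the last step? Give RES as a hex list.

RES = [ 0x84  0x84  0xa2  0xd1  0xaa  0xd1  0x8d  0x92 ]

→ t0 |84|d1|d1|92|43|52|92|aa|
→ t1 |84|84|a2|d1|aa|d1|8d|92|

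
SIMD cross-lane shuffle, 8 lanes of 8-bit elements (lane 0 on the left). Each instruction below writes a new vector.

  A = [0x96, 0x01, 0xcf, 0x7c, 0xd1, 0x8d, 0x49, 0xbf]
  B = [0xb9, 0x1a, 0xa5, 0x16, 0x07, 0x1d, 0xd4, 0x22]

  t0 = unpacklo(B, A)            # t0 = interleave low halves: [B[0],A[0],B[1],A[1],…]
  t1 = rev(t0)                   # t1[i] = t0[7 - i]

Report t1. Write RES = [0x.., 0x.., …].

  t0: b9 96 1a 01 a5 cf 16 7c
  t1: 7c 16 cf a5 01 1a 96 b9

RES = [0x7c, 0x16, 0xcf, 0xa5, 0x01, 0x1a, 0x96, 0xb9]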